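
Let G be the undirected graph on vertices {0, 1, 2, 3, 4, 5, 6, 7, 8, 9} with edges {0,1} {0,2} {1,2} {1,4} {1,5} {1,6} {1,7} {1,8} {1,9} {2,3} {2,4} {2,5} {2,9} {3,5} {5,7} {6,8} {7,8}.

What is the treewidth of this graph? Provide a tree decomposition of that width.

Each bag holds 3 vertices, so the decomposition has width 2, which upper-bounds the treewidth. For the lower bound, the 3 vertices {1, 6, 8} are pairwise adjacent, and any tree decomposition puts a clique entirely inside one bag — forcing width ≥ 2. The upper and lower bounds meet at 2, so that is the treewidth.

Treewidth 2.
One such decomposition:
Bags: B1 = {1, 2, 5}  B2 = {1, 5, 7}  B3 = {2, 3, 5}  B4 = {1, 7, 8}  B5 = {1, 2, 4}  B6 = {1, 6, 8}  B7 = {0, 1, 2}  B8 = {1, 2, 9}
Tree: B1–B2, B1–B3, B2–B4, B1–B5, B4–B6, B5–B7, B7–B8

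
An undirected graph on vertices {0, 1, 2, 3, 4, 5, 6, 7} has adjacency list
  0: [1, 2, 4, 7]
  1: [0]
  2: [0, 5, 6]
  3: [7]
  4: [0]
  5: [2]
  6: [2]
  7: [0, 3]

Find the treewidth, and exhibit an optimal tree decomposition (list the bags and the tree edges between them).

Treewidth 1.
One optimal decomposition is:
Bags: B1 = {0, 4}  B2 = {0, 1}  B3 = {0, 7}  B4 = {0, 2}  B5 = {3, 7}  B6 = {2, 5}  B7 = {2, 6}
Tree: B1–B2, B2–B3, B1–B4, B3–B5, B4–B6, B4–B7

Each bag holds 2 vertices, so the decomposition has width 1, which upper-bounds the treewidth. Any graph with an edge has treewidth ≥ 1, and G has the edge 0–4. Combining the bounds, tw(G) = 1.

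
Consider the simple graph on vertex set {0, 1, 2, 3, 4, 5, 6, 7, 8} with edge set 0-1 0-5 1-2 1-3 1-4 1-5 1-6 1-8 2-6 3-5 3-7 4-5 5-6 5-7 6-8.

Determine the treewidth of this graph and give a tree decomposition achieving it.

Every bag has size at most 3, so the width is 3 − 1 = 2 and tw(G) ≤ 2. On the other hand G contains the 3-clique {1, 6, 8}. A clique must lie in a single bag of any decomposition, so no decomposition can have width below 2. The upper and lower bounds meet at 2, so that is the treewidth.

Treewidth 2.
Bags: B1 = {1, 3, 5}  B2 = {0, 1, 5}  B3 = {1, 5, 6}  B4 = {1, 4, 5}  B5 = {1, 6, 8}  B6 = {3, 5, 7}  B7 = {1, 2, 6}
Tree: B1–B2, B1–B3, B2–B4, B3–B5, B1–B6, B5–B7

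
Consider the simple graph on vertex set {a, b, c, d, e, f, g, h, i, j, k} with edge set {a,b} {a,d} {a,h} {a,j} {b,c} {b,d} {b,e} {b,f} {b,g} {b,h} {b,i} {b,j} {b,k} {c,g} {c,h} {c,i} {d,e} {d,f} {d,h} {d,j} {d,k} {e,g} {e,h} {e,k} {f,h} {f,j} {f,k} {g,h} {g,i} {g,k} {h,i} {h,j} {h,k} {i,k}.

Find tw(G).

A width-4 tree decomposition is:
Bags: B1 = {b, d, e, h, k}  B2 = {b, e, g, h, k}  B3 = {b, d, f, h, k}  B4 = {b, g, h, i, k}  B5 = {b, d, f, h, j}  B6 = {a, b, d, h, j}  B7 = {b, c, g, h, i}
Tree: B1–B2, B1–B3, B2–B4, B3–B5, B5–B6, B4–B7
Every bag has size at most 5, so the width is 5 − 1 = 4 and tw(G) ≤ 4. On the other hand G contains the 5-clique {a, b, d, h, j}. A clique must lie in a single bag of any decomposition, so no decomposition can have width below 4. Hence tw(G) = 4 exactly.

4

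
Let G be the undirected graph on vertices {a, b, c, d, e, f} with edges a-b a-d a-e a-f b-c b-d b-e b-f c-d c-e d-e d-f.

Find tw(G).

A width-3 tree decomposition is:
Bags: B1 = {a, b, d, e}  B2 = {a, b, d, f}  B3 = {b, c, d, e}
Tree: B1–B2, B1–B3
The largest bag has 4 vertices, giving width 3; this decomposition certifies tw(G) ≤ 3. For the lower bound, the 4 vertices {b, c, d, e} are pairwise adjacent, and any tree decomposition puts a clique entirely inside one bag — forcing width ≥ 3. Combining the bounds, tw(G) = 3.

3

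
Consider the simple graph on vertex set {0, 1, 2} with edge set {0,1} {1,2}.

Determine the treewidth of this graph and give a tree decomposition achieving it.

Treewidth 1.
One optimal decomposition is:
Bags: B1 = {0, 1}  B2 = {1, 2}
Tree: B1–B2

Each bag holds 2 vertices, so the decomposition has width 1, which upper-bounds the treewidth. Since G has at least one edge (e.g. 0–1), it is not an edgeless graph, so tw(G) ≥ 1. The upper and lower bounds meet at 1, so that is the treewidth.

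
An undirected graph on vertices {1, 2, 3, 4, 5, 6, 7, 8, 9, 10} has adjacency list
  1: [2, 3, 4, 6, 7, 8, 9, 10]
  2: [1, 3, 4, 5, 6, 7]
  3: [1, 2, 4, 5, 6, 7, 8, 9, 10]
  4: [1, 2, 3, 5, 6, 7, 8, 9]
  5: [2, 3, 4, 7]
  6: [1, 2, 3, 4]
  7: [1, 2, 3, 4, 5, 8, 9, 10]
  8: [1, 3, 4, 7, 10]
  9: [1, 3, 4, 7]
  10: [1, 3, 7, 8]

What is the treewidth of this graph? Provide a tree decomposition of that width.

Every bag has size at most 5, so the width is 5 − 1 = 4 and tw(G) ≤ 4. On the other hand G contains the 5-clique {1, 3, 7, 8, 10}. A clique must lie in a single bag of any decomposition, so no decomposition can have width below 4. The upper and lower bounds meet at 4, so that is the treewidth.

Treewidth 4.
Bags: B1 = {1, 3, 4, 7, 9}  B2 = {1, 2, 3, 4, 7}  B3 = {1, 3, 4, 7, 8}  B4 = {1, 3, 7, 8, 10}  B5 = {1, 2, 3, 4, 6}  B6 = {2, 3, 4, 5, 7}
Tree: B1–B2, B1–B3, B3–B4, B2–B5, B2–B6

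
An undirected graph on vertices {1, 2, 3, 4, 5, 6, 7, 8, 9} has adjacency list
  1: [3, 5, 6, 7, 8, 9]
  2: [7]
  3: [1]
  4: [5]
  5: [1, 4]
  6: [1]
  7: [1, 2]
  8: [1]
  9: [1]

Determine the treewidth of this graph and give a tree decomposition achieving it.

The largest bag has 2 vertices, giving width 1; this decomposition certifies tw(G) ≤ 1. Any graph with an edge has treewidth ≥ 1, and G has the edge 1–5. Therefore the treewidth is 1.

Treewidth 1.
Bags: B1 = {1, 5}  B2 = {1, 7}  B3 = {1, 3}  B4 = {1, 6}  B5 = {1, 8}  B6 = {2, 7}  B7 = {1, 9}  B8 = {4, 5}
Tree: B1–B2, B2–B3, B3–B4, B4–B5, B2–B6, B1–B7, B1–B8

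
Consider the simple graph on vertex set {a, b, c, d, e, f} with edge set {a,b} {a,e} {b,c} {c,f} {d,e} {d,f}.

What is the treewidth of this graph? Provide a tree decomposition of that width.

Every bag has size at most 3, so the width is 3 − 1 = 2 and tw(G) ≤ 2. The edges c–f–d–e–a–b–c form a cycle, so G is not a tree and its treewidth is at least 2. Combining the bounds, tw(G) = 2.

Treewidth 2.
One such decomposition:
Bags: B1 = {c, d, f}  B2 = {c, d, e}  B3 = {a, c, e}  B4 = {a, b, c}
Tree: B1–B2, B2–B3, B3–B4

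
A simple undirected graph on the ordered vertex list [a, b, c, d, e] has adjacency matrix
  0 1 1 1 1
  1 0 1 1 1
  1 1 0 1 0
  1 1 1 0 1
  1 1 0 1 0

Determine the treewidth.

3

A width-3 tree decomposition is:
Bags: B1 = {a, b, d, e}  B2 = {a, b, c, d}
Tree: B1–B2
Each bag holds 4 vertices, so the decomposition has width 3, which upper-bounds the treewidth. Conversely, {a, b, d, e} is a clique of size 4, and the vertices of any clique must share a bag in every tree decomposition; so some bag has ≥ 4 vertices and tw(G) ≥ 3. Hence tw(G) = 3 exactly.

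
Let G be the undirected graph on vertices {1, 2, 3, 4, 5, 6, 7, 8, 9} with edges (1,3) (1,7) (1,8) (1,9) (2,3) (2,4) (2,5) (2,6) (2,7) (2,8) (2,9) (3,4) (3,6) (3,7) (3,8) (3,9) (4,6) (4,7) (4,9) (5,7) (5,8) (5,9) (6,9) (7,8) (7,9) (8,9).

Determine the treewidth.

4

A width-4 tree decomposition is:
Bags: B1 = {2, 3, 4, 6, 9}  B2 = {2, 3, 4, 7, 9}  B3 = {2, 3, 7, 8, 9}  B4 = {2, 5, 7, 8, 9}  B5 = {1, 3, 7, 8, 9}
Tree: B1–B2, B2–B3, B3–B4, B3–B5
Each bag holds 5 vertices, so the decomposition has width 4, which upper-bounds the treewidth. On the other hand G contains the 5-clique {1, 3, 7, 8, 9}. A clique must lie in a single bag of any decomposition, so no decomposition can have width below 4. Hence tw(G) = 4 exactly.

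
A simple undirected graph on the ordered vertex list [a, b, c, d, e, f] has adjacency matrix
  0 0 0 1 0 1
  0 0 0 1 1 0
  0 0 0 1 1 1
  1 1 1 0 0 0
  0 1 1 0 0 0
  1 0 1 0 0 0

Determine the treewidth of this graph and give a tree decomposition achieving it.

The largest bag has 3 vertices, giving width 2; this decomposition certifies tw(G) ≤ 2. The edges f–a–d–c–f form a cycle, so G is not a tree and its treewidth is at least 2. Hence tw(G) = 2 exactly.

Treewidth 2.
Bags: B1 = {a, c, f}  B2 = {a, c, d}  B3 = {c, d, e}  B4 = {b, d, e}
Tree: B1–B2, B2–B3, B3–B4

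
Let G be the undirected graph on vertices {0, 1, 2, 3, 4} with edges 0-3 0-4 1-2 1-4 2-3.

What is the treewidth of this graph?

A width-2 tree decomposition is:
Bags: B1 = {0, 2, 3}  B2 = {0, 2, 4}  B3 = {1, 2, 4}
Tree: B1–B2, B2–B3
The largest bag has 3 vertices, giving width 2; this decomposition certifies tw(G) ≤ 2. Since 2–3–0–4–1–2 is a cycle in G, G is not acyclic. Forests are exactly the graphs of treewidth ≤ 1, so tw(G) ≥ 2. Therefore the treewidth is 2.

2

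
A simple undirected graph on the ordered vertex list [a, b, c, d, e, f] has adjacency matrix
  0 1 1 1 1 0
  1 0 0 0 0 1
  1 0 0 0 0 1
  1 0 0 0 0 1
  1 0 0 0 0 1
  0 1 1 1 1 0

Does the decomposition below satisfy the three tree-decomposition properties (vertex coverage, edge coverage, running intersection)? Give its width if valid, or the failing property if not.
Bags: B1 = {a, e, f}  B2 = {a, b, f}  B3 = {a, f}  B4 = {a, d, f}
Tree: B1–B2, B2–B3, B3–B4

A tree decomposition must satisfy three properties: every vertex lies in some bag; for every edge, both endpoints lie together in some bag; and for every vertex, the bags containing it form a connected subtree. Here vertex c appears in no bag, so the decomposition is invalid.

No — vertex c appears in no bag.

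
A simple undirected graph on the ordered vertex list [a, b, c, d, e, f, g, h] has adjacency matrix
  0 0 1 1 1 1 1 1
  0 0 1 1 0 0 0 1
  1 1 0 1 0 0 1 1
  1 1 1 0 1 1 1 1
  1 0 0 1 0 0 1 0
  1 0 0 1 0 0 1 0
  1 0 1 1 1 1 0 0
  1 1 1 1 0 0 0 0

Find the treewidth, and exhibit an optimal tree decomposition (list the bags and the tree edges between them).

Treewidth 3.
Bags: B1 = {a, c, d, g}  B2 = {a, d, f, g}  B3 = {a, d, e, g}  B4 = {a, c, d, h}  B5 = {b, c, d, h}
Tree: B1–B2, B1–B3, B1–B4, B4–B5

The largest bag has 4 vertices, giving width 3; this decomposition certifies tw(G) ≤ 3. For the lower bound, the 4 vertices {a, d, e, g} are pairwise adjacent, and any tree decomposition puts a clique entirely inside one bag — forcing width ≥ 3. Therefore the treewidth is 3.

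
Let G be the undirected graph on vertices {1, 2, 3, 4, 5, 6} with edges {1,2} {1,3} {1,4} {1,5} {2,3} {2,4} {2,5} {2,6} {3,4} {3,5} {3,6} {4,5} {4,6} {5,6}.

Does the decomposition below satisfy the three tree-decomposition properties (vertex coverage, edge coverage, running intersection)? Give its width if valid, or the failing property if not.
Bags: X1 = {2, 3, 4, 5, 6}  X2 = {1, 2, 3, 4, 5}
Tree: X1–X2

Vertex coverage: the bags together contain {1, 2, 3, 4, 5, 6}, the full vertex set. Edge coverage: each edge of G has both endpoints in at least one bag. Running intersection: for every vertex, the bags containing it form a connected subtree. All three properties hold, so this is a valid tree decomposition of width max|bag| − 1 = 4, and hence tw(G) ≤ 4.

Yes; width 4.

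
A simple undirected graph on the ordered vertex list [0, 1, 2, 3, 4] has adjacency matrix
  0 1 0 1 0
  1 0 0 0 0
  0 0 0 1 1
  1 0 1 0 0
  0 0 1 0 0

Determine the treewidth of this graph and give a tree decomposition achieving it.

Treewidth 1.
One such decomposition:
Bags: B1 = {0, 1}  B2 = {0, 3}  B3 = {2, 3}  B4 = {2, 4}
Tree: B1–B2, B2–B3, B3–B4

Each bag holds 2 vertices, so the decomposition has width 1, which upper-bounds the treewidth. G has an edge, so its treewidth is at least 1. Combining the bounds, tw(G) = 1.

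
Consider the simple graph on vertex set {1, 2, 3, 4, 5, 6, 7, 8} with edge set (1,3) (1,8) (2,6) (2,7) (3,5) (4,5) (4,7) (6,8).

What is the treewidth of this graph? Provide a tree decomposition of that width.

Each bag holds 3 vertices, so the decomposition has width 2, which upper-bounds the treewidth. For the lower bound, G contains the cycle 2–7–4–5–3–1–8–6–2, so G is not a forest; only forests have treewidth ≤ 1, hence tw(G) ≥ 2. The upper and lower bounds meet at 2, so that is the treewidth.

Treewidth 2.
One optimal decomposition is:
Bags: B1 = {2, 4, 7}  B2 = {2, 4, 5}  B3 = {2, 3, 5}  B4 = {1, 2, 3}  B5 = {1, 2, 8}  B6 = {2, 6, 8}
Tree: B1–B2, B2–B3, B3–B4, B4–B5, B5–B6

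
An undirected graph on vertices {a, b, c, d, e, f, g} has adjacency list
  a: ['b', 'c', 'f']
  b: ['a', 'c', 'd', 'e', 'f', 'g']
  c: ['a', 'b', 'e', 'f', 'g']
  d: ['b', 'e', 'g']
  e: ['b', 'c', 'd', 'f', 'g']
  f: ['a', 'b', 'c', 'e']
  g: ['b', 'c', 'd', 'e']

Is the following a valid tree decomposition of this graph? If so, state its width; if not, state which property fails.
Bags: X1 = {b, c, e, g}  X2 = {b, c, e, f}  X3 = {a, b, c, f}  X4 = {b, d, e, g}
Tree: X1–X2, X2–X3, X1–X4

Vertex coverage: the bags together contain {a, b, c, d, e, f, g}, the full vertex set. Edge coverage: each edge of G has both endpoints in at least one bag. Running intersection: for every vertex, the bags containing it form a connected subtree. All three properties hold, so this is a valid tree decomposition of width max|bag| − 1 = 3, and hence tw(G) ≤ 3.

Yes; width 3.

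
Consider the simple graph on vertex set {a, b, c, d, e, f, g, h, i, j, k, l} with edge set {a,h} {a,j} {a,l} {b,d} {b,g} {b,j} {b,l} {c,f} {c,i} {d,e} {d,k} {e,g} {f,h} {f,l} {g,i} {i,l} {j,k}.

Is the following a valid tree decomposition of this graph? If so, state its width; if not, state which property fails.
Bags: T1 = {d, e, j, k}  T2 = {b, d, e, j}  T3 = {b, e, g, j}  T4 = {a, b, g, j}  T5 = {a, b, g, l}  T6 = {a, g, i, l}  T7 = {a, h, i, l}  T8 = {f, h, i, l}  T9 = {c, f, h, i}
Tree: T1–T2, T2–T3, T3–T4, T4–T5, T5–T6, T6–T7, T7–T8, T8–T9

Every vertex of G appears in some bag (union = {a, b, c, d, e, f, g, h, i, j, k, l}); every edge is covered by a bag; and for each vertex v the set of bags containing v is connected in the bag tree. The decomposition is therefore valid. The largest bag has 4 vertices, so the width is 3.

Yes; width 3.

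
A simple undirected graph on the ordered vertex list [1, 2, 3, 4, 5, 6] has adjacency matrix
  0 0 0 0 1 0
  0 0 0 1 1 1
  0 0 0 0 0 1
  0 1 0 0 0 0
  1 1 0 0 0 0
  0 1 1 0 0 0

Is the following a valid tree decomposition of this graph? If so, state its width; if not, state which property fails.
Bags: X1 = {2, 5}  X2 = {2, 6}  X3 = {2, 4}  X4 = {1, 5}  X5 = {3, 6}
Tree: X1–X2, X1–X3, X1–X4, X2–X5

Yes; width 1.

Vertex coverage: the bags together contain {1, 2, 3, 4, 5, 6}, the full vertex set. Edge coverage: each edge of G has both endpoints in at least one bag. Running intersection: for every vertex, the bags containing it form a connected subtree. All three properties hold, so this is a valid tree decomposition of width max|bag| − 1 = 1, and hence tw(G) ≤ 1.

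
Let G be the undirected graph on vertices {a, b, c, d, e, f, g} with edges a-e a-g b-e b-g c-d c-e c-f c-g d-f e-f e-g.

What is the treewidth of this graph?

2

A width-2 tree decomposition is:
Bags: B1 = {c, e, f}  B2 = {c, e, g}  B3 = {a, e, g}  B4 = {b, e, g}  B5 = {c, d, f}
Tree: B1–B2, B2–B3, B2–B4, B1–B5
The largest bag has 3 vertices, giving width 2; this decomposition certifies tw(G) ≤ 2. Conversely, {c, d, f} is a clique of size 3, and the vertices of any clique must share a bag in every tree decomposition; so some bag has ≥ 3 vertices and tw(G) ≥ 2. The upper and lower bounds meet at 2, so that is the treewidth.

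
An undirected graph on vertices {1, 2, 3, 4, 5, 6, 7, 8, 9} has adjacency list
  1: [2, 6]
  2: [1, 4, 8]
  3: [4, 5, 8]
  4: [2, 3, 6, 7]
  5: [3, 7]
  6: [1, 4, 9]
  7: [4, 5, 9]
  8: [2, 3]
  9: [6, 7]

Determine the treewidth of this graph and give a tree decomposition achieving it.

Treewidth 3.
One optimal decomposition is:
Bags: B1 = {3, 5, 7, 8}  B2 = {3, 4, 7, 8}  B3 = {2, 4, 7, 8}  B4 = {2, 4, 7, 9}  B5 = {2, 4, 6, 9}  B6 = {1, 2, 6, 9}
Tree: B1–B2, B2–B3, B3–B4, B4–B5, B5–B6

Every bag has size at most 4, so the width is 4 − 1 = 3 and tw(G) ≤ 3. For the lower bound: the 4 vertex sets {3,5,8}, {7}, {4}, {1,2,6,9} are disjoint, each induces a connected subgraph, and every pair is joined by at least one edge of G. Contracting each set to a single vertex therefore yields K_{4} as a minor, and since treewidth is minor-monotone, tw(G) ≥ tw(K_{4}) = 3. Hence tw(G) = 3 exactly.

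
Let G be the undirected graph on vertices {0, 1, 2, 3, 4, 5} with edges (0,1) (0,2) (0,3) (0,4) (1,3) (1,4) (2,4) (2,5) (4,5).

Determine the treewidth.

A width-2 tree decomposition is:
Bags: B1 = {2, 4, 5}  B2 = {0, 2, 4}  B3 = {0, 1, 4}  B4 = {0, 1, 3}
Tree: B1–B2, B2–B3, B3–B4
Every bag has size at most 3, so the width is 3 − 1 = 2 and tw(G) ≤ 2. For the lower bound, the 3 vertices {0, 1, 3} are pairwise adjacent, and any tree decomposition puts a clique entirely inside one bag — forcing width ≥ 2. Therefore the treewidth is 2.

2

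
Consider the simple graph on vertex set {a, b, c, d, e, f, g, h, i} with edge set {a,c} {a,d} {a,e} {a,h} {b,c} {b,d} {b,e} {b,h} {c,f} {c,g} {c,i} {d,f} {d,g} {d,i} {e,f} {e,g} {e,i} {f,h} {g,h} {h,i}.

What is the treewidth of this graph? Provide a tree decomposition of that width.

Each bag holds 5 vertices, so the decomposition has width 4, which upper-bounds the treewidth. For the lower bound: the 5 vertex sets {a,h}, {e,i}, {d,f}, {c}, {g} are disjoint, each induces a connected subgraph, and every pair is joined by at least one edge of G. Contracting each set to a single vertex therefore yields K_{5} as a minor, and since treewidth is minor-monotone, tw(G) ≥ tw(K_{5}) = 4. The upper and lower bounds meet at 4, so that is the treewidth.

Treewidth 4.
Bags: B1 = {a, c, d, e, h}  B2 = {c, d, e, h, i}  B3 = {c, d, e, f, h}  B4 = {c, d, e, g, h}  B5 = {b, c, d, e, h}
Tree: B1–B2, B2–B3, B3–B4, B4–B5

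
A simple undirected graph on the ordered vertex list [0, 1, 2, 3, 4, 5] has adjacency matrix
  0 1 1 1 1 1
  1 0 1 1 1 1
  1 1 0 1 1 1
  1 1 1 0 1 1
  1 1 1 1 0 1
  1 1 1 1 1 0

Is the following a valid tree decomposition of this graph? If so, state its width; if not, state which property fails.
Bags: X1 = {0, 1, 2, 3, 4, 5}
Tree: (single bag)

Vertex coverage: the bags together contain {0, 1, 2, 3, 4, 5}, the full vertex set. Edge coverage: each edge of G has both endpoints in at least one bag. Running intersection: for every vertex, the bags containing it form a connected subtree. All three properties hold, so this is a valid tree decomposition of width max|bag| − 1 = 5, and hence tw(G) ≤ 5.

Yes; width 5.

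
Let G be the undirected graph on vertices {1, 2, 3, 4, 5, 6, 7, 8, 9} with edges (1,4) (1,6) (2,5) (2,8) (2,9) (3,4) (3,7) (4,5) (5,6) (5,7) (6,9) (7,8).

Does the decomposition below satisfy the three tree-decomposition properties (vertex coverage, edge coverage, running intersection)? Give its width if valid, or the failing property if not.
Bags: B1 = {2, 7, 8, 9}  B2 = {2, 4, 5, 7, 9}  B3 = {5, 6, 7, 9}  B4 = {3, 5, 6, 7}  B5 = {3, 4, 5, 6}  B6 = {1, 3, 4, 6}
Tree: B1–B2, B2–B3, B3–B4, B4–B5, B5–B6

A tree decomposition must satisfy three properties: every vertex lies in some bag; for every edge, both endpoints lie together in some bag; and for every vertex, the bags containing it form a connected subtree. Here bags containing vertex 4 are not connected in the tree, so the decomposition is invalid.

No — bags containing vertex 4 are not connected in the tree.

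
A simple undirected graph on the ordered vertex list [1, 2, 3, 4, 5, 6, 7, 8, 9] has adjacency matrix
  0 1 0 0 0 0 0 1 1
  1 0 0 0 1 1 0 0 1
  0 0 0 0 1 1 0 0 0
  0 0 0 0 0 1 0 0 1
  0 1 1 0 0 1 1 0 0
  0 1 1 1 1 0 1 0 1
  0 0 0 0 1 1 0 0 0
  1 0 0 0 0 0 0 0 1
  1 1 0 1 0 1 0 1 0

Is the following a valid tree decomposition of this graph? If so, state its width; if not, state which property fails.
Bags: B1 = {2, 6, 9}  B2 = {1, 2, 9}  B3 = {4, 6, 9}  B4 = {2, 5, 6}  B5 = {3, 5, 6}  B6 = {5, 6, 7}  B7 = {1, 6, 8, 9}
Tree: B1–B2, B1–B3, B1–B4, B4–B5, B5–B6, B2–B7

No — bags containing vertex 6 are not connected in the tree.

A tree decomposition must satisfy three properties: every vertex lies in some bag; for every edge, both endpoints lie together in some bag; and for every vertex, the bags containing it form a connected subtree. Here bags containing vertex 6 are not connected in the tree, so the decomposition is invalid.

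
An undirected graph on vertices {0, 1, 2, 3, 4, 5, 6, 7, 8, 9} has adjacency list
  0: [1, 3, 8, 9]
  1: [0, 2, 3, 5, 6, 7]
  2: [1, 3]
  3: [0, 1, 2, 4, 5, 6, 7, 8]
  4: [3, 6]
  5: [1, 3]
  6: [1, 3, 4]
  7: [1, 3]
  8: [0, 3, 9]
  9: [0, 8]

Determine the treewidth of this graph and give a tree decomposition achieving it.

Each bag holds 3 vertices, so the decomposition has width 2, which upper-bounds the treewidth. For the lower bound, the 3 vertices {0, 8, 9} are pairwise adjacent, and any tree decomposition puts a clique entirely inside one bag — forcing width ≥ 2. Combining the bounds, tw(G) = 2.

Treewidth 2.
Bags: B1 = {1, 3, 5}  B2 = {1, 3, 6}  B3 = {0, 1, 3}  B4 = {3, 4, 6}  B5 = {0, 3, 8}  B6 = {1, 3, 7}  B7 = {1, 2, 3}  B8 = {0, 8, 9}
Tree: B1–B2, B1–B3, B2–B4, B3–B5, B1–B6, B2–B7, B5–B8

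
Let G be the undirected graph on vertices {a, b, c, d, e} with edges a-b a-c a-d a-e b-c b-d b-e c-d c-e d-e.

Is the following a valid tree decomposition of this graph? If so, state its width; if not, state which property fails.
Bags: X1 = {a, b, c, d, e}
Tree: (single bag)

Yes; width 4.

Checking the three conditions: (i) the bags cover all of {a, b, c, d, e}; (ii) for each edge, some bag contains both endpoints; (iii) the bags containing any fixed vertex form a subtree. All hold, so the decomposition is valid with width 5 − 1 = 4.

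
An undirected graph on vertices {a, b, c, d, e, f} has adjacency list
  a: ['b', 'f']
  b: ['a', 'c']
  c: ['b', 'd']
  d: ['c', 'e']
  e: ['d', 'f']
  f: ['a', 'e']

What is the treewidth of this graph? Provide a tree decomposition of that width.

Treewidth 2.
One optimal decomposition is:
Bags: B1 = {c, d, e}  B2 = {b, c, e}  B3 = {a, b, e}  B4 = {a, e, f}
Tree: B1–B2, B2–B3, B3–B4

Every bag has size at most 3, so the width is 3 − 1 = 2 and tw(G) ≤ 2. The edges e–d–c–b–a–f–e form a cycle, so G is not a tree and its treewidth is at least 2. Therefore the treewidth is 2.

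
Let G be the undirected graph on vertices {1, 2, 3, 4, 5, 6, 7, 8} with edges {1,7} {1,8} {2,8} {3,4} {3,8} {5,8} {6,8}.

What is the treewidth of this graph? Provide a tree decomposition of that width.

Treewidth 1.
One such decomposition:
Bags: B1 = {3, 8}  B2 = {1, 8}  B3 = {6, 8}  B4 = {5, 8}  B5 = {2, 8}  B6 = {1, 7}  B7 = {3, 4}
Tree: B1–B2, B1–B3, B2–B4, B4–B5, B2–B6, B1–B7

Each bag holds 2 vertices, so the decomposition has width 1, which upper-bounds the treewidth. G has an edge, so its treewidth is at least 1. The upper and lower bounds meet at 1, so that is the treewidth.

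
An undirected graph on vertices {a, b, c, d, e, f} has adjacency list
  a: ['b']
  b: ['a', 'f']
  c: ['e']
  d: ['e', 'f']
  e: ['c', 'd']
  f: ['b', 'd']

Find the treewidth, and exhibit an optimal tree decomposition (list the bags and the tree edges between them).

Treewidth 1.
One optimal decomposition is:
Bags: B1 = {a, b}  B2 = {b, f}  B3 = {d, f}  B4 = {d, e}  B5 = {c, e}
Tree: B1–B2, B2–B3, B3–B4, B4–B5

Every bag has size at most 2, so the width is 2 − 1 = 1 and tw(G) ≤ 1. Since G has at least one edge (e.g. a–b), it is not an edgeless graph, so tw(G) ≥ 1. The upper and lower bounds meet at 1, so that is the treewidth.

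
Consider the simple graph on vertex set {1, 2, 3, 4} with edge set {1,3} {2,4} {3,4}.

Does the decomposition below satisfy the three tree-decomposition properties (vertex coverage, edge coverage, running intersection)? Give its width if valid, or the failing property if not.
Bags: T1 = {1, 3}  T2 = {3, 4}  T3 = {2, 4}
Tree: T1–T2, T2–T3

Yes; width 1.

Every vertex of G appears in some bag (union = {1, 2, 3, 4}); every edge is covered by a bag; and for each vertex v the set of bags containing v is connected in the bag tree. The decomposition is therefore valid. The largest bag has 2 vertices, so the width is 1.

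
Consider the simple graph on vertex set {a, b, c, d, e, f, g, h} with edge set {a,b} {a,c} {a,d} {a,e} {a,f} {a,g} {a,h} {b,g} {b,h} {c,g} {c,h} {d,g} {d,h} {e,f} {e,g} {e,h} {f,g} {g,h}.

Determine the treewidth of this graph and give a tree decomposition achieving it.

The largest bag has 4 vertices, giving width 3; this decomposition certifies tw(G) ≤ 3. Conversely, {a, d, g, h} is a clique of size 4, and the vertices of any clique must share a bag in every tree decomposition; so some bag has ≥ 4 vertices and tw(G) ≥ 3. Hence tw(G) = 3 exactly.

Treewidth 3.
Bags: B1 = {a, d, g, h}  B2 = {a, b, g, h}  B3 = {a, e, g, h}  B4 = {a, c, g, h}  B5 = {a, e, f, g}
Tree: B1–B2, B2–B3, B2–B4, B3–B5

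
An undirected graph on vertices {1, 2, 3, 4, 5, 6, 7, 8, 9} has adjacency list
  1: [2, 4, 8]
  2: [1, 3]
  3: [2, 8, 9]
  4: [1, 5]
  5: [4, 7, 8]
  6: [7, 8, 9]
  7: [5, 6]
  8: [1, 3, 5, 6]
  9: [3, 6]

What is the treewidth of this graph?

A width-3 tree decomposition is:
Bags: B1 = {1, 2, 3, 4}  B2 = {1, 3, 4, 8}  B3 = {3, 4, 5, 8}  B4 = {3, 5, 8, 9}  B5 = {5, 6, 8, 9}  B6 = {5, 6, 7, 9}
Tree: B1–B2, B2–B3, B3–B4, B4–B5, B5–B6
Every bag has size at most 4, so the width is 4 − 1 = 3 and tw(G) ≤ 3. For the lower bound: the 4 vertex sets {1,2,4}, {3}, {8}, {5,6,7,9} are disjoint, each induces a connected subgraph, and every pair is joined by at least one edge of G. Contracting each set to a single vertex therefore yields K_{4} as a minor, and since treewidth is minor-monotone, tw(G) ≥ tw(K_{4}) = 3. Hence tw(G) = 3 exactly.

3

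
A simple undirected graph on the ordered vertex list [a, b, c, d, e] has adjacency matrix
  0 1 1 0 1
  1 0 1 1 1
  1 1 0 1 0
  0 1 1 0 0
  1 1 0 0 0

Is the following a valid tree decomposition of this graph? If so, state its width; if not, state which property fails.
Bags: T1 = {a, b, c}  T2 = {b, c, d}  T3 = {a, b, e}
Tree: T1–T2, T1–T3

Yes; width 2.

Checking the three conditions: (i) the bags cover all of {a, b, c, d, e}; (ii) for each edge, some bag contains both endpoints; (iii) the bags containing any fixed vertex form a subtree. All hold, so the decomposition is valid with width 3 − 1 = 2.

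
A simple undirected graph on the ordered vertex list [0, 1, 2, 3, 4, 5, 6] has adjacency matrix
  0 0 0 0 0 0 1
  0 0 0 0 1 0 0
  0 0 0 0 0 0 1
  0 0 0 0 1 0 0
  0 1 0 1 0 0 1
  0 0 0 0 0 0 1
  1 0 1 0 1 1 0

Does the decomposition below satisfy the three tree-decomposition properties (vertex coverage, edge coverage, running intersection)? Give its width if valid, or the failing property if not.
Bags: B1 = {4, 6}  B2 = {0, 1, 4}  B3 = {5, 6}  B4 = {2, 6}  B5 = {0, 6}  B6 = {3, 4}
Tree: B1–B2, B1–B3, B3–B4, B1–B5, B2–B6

No — bags containing vertex 0 are not connected in the tree.

A tree decomposition must satisfy three properties: every vertex lies in some bag; for every edge, both endpoints lie together in some bag; and for every vertex, the bags containing it form a connected subtree. Here bags containing vertex 0 are not connected in the tree, so the decomposition is invalid.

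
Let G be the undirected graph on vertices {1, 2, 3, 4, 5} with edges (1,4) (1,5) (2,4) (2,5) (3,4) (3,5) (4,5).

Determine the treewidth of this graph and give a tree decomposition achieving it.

The largest bag has 3 vertices, giving width 2; this decomposition certifies tw(G) ≤ 2. On the other hand G contains the 3-clique {1, 4, 5}. A clique must lie in a single bag of any decomposition, so no decomposition can have width below 2. Therefore the treewidth is 2.

Treewidth 2.
Bags: B1 = {1, 4, 5}  B2 = {3, 4, 5}  B3 = {2, 4, 5}
Tree: B1–B2, B1–B3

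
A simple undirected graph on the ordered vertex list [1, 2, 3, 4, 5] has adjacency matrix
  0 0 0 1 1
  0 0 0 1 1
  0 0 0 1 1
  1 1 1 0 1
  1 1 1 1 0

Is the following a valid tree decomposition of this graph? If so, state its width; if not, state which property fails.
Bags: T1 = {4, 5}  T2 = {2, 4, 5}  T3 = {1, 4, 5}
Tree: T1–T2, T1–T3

A tree decomposition must satisfy three properties: every vertex lies in some bag; for every edge, both endpoints lie together in some bag; and for every vertex, the bags containing it form a connected subtree. Here vertex 3 appears in no bag, so the decomposition is invalid.

No — vertex 3 appears in no bag.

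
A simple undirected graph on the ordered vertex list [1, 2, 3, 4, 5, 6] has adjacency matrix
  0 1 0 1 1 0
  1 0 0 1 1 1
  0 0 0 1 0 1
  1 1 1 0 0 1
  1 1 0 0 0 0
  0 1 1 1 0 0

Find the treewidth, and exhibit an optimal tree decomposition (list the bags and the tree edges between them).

Treewidth 2.
Bags: B1 = {1, 2, 4}  B2 = {1, 2, 5}  B3 = {2, 4, 6}  B4 = {3, 4, 6}
Tree: B1–B2, B1–B3, B3–B4

Every bag has size at most 3, so the width is 3 − 1 = 2 and tw(G) ≤ 2. Conversely, {1, 2, 4} is a clique of size 3, and the vertices of any clique must share a bag in every tree decomposition; so some bag has ≥ 3 vertices and tw(G) ≥ 2. Hence tw(G) = 2 exactly.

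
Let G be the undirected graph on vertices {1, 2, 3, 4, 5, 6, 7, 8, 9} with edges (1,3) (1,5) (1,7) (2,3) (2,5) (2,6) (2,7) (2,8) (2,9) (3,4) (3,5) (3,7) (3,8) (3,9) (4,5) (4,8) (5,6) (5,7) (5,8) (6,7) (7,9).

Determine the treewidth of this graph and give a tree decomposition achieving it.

Treewidth 3.
One such decomposition:
Bags: B1 = {2, 3, 5, 7}  B2 = {1, 3, 5, 7}  B3 = {2, 5, 6, 7}  B4 = {2, 3, 5, 8}  B5 = {2, 3, 7, 9}  B6 = {3, 4, 5, 8}
Tree: B1–B2, B1–B3, B1–B4, B1–B5, B4–B6

Each bag holds 4 vertices, so the decomposition has width 3, which upper-bounds the treewidth. For the lower bound, the 4 vertices {2, 3, 7, 9} are pairwise adjacent, and any tree decomposition puts a clique entirely inside one bag — forcing width ≥ 3. Therefore the treewidth is 3.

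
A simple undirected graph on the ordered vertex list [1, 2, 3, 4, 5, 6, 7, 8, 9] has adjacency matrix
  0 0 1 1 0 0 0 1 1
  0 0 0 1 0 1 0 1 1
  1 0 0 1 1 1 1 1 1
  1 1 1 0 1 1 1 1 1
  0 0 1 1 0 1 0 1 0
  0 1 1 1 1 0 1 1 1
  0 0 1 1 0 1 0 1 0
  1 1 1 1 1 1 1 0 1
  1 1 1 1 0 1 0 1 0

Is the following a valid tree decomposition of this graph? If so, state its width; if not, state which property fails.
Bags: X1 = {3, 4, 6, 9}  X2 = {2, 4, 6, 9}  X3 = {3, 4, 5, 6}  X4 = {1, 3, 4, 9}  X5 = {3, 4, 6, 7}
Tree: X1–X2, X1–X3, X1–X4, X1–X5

No — vertex 8 appears in no bag.

A tree decomposition must satisfy three properties: every vertex lies in some bag; for every edge, both endpoints lie together in some bag; and for every vertex, the bags containing it form a connected subtree. Here vertex 8 appears in no bag, so the decomposition is invalid.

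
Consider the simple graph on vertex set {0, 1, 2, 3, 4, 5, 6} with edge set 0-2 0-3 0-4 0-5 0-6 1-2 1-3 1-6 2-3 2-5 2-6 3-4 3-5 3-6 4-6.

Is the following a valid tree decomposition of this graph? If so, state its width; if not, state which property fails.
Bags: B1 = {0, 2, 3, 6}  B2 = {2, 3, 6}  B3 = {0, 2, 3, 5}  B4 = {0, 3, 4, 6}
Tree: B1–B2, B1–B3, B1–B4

No — vertex 1 appears in no bag.

A tree decomposition must satisfy three properties: every vertex lies in some bag; for every edge, both endpoints lie together in some bag; and for every vertex, the bags containing it form a connected subtree. Here vertex 1 appears in no bag, so the decomposition is invalid.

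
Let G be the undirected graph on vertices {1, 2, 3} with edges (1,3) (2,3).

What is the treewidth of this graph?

1

A width-1 tree decomposition is:
Bags: B1 = {2, 3}  B2 = {1, 3}
Tree: B1–B2
Each bag holds 2 vertices, so the decomposition has width 1, which upper-bounds the treewidth. G has an edge, so its treewidth is at least 1. Combining the bounds, tw(G) = 1.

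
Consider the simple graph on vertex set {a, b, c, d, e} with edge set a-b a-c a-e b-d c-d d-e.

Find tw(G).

2

A width-2 tree decomposition is:
Bags: B1 = {a, b, d}  B2 = {a, d, e}  B3 = {a, c, d}
Tree: B1–B2, B2–B3
Each bag holds 3 vertices, so the decomposition has width 2, which upper-bounds the treewidth. The edges b–d–e–a–b form a cycle, so G is not a tree and its treewidth is at least 2. Therefore the treewidth is 2.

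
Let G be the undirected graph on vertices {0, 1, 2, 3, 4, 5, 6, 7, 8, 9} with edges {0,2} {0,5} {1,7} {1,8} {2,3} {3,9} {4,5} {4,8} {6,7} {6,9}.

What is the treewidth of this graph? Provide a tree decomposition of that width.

Treewidth 2.
One such decomposition:
Bags: B1 = {1, 4, 8}  B2 = {1, 4, 5}  B3 = {0, 1, 5}  B4 = {0, 1, 2}  B5 = {1, 2, 3}  B6 = {1, 3, 9}  B7 = {1, 6, 9}  B8 = {1, 6, 7}
Tree: B1–B2, B2–B3, B3–B4, B4–B5, B5–B6, B6–B7, B7–B8

The largest bag has 3 vertices, giving width 2; this decomposition certifies tw(G) ≤ 2. For the lower bound, G contains the cycle 1–8–4–5–0–2–3–9–6–7–1, so G is not a forest; only forests have treewidth ≤ 1, hence tw(G) ≥ 2. Hence tw(G) = 2 exactly.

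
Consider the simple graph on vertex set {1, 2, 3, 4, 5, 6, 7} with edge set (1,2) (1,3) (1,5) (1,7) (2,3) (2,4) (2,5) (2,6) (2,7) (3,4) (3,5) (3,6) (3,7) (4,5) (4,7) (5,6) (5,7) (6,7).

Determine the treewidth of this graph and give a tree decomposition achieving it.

Treewidth 4.
Bags: B1 = {2, 3, 5, 6, 7}  B2 = {2, 3, 4, 5, 7}  B3 = {1, 2, 3, 5, 7}
Tree: B1–B2, B2–B3

Every bag has size at most 5, so the width is 5 − 1 = 4 and tw(G) ≤ 4. For the lower bound, the 5 vertices {1, 2, 3, 5, 7} are pairwise adjacent, and any tree decomposition puts a clique entirely inside one bag — forcing width ≥ 4. The upper and lower bounds meet at 4, so that is the treewidth.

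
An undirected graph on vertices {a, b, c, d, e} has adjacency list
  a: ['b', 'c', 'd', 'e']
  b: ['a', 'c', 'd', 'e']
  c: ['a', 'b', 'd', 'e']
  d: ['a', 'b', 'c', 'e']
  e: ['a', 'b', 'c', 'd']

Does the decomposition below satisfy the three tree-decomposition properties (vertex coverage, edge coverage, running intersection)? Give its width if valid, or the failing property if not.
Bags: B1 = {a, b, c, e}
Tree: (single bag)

A tree decomposition must satisfy three properties: every vertex lies in some bag; for every edge, both endpoints lie together in some bag; and for every vertex, the bags containing it form a connected subtree. Here vertex d appears in no bag, so the decomposition is invalid.

No — vertex d appears in no bag.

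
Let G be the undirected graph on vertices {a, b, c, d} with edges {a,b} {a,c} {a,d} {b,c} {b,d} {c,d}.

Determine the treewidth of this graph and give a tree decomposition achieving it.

Treewidth 3.
One optimal decomposition is:
Bags: B1 = {a, b, c, d}
Tree: (single bag)

A single bag containing all 4 vertices is trivially a valid decomposition of width 3. On the other hand G contains the 4-clique {a, b, c, d}. A clique must lie in a single bag of any decomposition, so no decomposition can have width below 3. Hence tw(G) = 3 exactly.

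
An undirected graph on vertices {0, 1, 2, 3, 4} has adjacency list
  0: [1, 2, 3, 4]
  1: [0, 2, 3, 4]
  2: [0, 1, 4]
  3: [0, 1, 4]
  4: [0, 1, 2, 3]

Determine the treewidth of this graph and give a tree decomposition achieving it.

Treewidth 3.
One such decomposition:
Bags: B1 = {0, 1, 2, 4}  B2 = {0, 1, 3, 4}
Tree: B1–B2

Every bag has size at most 4, so the width is 4 − 1 = 3 and tw(G) ≤ 3. Conversely, {0, 1, 2, 4} is a clique of size 4, and the vertices of any clique must share a bag in every tree decomposition; so some bag has ≥ 4 vertices and tw(G) ≥ 3. Therefore the treewidth is 3.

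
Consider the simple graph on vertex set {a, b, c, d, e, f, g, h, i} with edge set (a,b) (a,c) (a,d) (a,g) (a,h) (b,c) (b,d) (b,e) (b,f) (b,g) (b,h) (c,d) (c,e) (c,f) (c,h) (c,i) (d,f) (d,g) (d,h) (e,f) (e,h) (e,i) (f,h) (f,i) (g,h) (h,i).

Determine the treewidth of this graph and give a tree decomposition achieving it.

Every bag has size at most 5, so the width is 5 − 1 = 4 and tw(G) ≤ 4. On the other hand G contains the 5-clique {a, b, d, g, h}. A clique must lie in a single bag of any decomposition, so no decomposition can have width below 4. The upper and lower bounds meet at 4, so that is the treewidth.

Treewidth 4.
Bags: B1 = {c, e, f, h, i}  B2 = {b, c, e, f, h}  B3 = {b, c, d, f, h}  B4 = {a, b, c, d, h}  B5 = {a, b, d, g, h}
Tree: B1–B2, B2–B3, B3–B4, B4–B5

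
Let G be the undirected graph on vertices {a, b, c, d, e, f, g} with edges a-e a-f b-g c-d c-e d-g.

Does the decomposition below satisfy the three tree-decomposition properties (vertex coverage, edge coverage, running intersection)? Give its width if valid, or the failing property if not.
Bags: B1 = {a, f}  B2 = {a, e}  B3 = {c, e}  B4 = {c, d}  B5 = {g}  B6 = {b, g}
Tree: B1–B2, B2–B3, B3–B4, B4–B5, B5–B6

A tree decomposition must satisfy three properties: every vertex lies in some bag; for every edge, both endpoints lie together in some bag; and for every vertex, the bags containing it form a connected subtree. Here edge (d,g) lies in no bag, so the decomposition is invalid.

No — edge (d,g) lies in no bag.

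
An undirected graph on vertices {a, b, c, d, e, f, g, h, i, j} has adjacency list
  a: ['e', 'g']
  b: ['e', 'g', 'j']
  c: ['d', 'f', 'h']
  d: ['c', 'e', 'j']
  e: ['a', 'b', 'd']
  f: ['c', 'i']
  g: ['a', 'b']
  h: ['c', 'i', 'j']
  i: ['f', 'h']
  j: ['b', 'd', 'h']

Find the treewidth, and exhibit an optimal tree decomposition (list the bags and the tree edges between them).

Each bag holds 3 vertices, so the decomposition has width 2, which upper-bounds the treewidth. Since a–g–b–e–a is a cycle in G, G is not acyclic. Forests are exactly the graphs of treewidth ≤ 1, so tw(G) ≥ 2. Therefore the treewidth is 2.

Treewidth 2.
One such decomposition:
Bags: B1 = {a, e, g}  B2 = {b, e, g}  B3 = {b, d, e}  B4 = {b, d, j}  B5 = {c, d, j}  B6 = {c, h, j}  B7 = {c, f, h}  B8 = {f, h, i}
Tree: B1–B2, B2–B3, B3–B4, B4–B5, B5–B6, B6–B7, B7–B8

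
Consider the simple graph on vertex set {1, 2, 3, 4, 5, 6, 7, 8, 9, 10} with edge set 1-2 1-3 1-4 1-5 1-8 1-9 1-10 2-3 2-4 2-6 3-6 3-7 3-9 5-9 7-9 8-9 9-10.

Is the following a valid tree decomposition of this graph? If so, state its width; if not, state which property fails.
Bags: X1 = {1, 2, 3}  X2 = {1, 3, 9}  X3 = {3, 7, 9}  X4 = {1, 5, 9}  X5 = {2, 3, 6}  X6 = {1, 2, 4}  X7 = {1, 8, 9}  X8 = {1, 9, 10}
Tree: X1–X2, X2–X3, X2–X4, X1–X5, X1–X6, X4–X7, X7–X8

Every vertex of G appears in some bag (union = {1, 2, 3, 4, 5, 6, 7, 8, 9, 10}); every edge is covered by a bag; and for each vertex v the set of bags containing v is connected in the bag tree. The decomposition is therefore valid. The largest bag has 3 vertices, so the width is 2.

Yes; width 2.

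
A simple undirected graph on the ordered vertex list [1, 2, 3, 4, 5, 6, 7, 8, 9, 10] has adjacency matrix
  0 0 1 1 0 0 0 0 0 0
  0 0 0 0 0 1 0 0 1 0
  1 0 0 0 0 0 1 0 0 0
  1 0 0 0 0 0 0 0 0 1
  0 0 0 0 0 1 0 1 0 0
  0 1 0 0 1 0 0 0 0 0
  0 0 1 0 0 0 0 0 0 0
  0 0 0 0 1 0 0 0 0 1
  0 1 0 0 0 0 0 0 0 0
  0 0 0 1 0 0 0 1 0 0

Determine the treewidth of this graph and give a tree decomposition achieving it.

Each bag holds 2 vertices, so the decomposition has width 1, which upper-bounds the treewidth. Since G has at least one edge (e.g. 7–3), it is not an edgeless graph, so tw(G) ≥ 1. Combining the bounds, tw(G) = 1.

Treewidth 1.
One such decomposition:
Bags: B1 = {3, 7}  B2 = {1, 3}  B3 = {1, 4}  B4 = {4, 10}  B5 = {8, 10}  B6 = {5, 8}  B7 = {5, 6}  B8 = {2, 6}  B9 = {2, 9}
Tree: B1–B2, B2–B3, B3–B4, B4–B5, B5–B6, B6–B7, B7–B8, B8–B9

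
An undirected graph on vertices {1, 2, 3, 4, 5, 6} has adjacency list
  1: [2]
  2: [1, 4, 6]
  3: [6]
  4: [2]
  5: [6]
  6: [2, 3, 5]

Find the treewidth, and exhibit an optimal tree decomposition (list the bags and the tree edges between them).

Every bag has size at most 2, so the width is 2 − 1 = 1 and tw(G) ≤ 1. G has an edge, so its treewidth is at least 1. Hence tw(G) = 1 exactly.

Treewidth 1.
One such decomposition:
Bags: B1 = {3, 6}  B2 = {2, 6}  B3 = {2, 4}  B4 = {5, 6}  B5 = {1, 2}
Tree: B1–B2, B2–B3, B1–B4, B2–B5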